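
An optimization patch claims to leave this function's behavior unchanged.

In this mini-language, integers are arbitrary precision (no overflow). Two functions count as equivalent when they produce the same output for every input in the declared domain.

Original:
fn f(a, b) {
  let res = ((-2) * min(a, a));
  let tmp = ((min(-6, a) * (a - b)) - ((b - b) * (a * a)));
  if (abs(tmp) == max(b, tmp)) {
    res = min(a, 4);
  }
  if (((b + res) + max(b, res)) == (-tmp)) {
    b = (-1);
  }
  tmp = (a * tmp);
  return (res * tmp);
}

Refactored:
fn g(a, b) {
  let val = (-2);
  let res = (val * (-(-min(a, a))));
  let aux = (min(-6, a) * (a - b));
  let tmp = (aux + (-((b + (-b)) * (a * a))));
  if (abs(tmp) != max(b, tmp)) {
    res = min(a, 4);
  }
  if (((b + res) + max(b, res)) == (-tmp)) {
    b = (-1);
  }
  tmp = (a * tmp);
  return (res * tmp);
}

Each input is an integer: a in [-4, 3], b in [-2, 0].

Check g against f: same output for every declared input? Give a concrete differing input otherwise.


Input a=-4, b=-2: 192 from f versus -384 from g.
verdict: not equivalent; witness: a=-4, b=-2


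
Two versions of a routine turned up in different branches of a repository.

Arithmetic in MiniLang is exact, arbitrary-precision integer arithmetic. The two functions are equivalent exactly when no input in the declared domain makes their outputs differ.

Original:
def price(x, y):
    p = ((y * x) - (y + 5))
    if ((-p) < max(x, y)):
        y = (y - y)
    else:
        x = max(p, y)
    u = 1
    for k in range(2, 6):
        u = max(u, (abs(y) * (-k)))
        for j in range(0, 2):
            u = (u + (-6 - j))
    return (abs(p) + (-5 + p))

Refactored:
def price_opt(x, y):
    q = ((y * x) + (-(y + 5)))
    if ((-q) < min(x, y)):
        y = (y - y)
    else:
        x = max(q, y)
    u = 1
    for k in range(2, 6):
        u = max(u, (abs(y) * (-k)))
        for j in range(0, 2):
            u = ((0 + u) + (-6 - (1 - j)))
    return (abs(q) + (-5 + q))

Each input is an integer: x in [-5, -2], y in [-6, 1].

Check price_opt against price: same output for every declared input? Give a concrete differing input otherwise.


Equivalent. The one real change (`max(x, y)` became `min(x, y)`) has no effect anywhere in the declared ranges.
Across all 32 domain points the two functions coincide.
Spot check at x=-2, y=-5 — price: p = 10; ((-p) < max(x, y)) -> true; y = 0; u = 1; [k=2]; u = 1; [j=0]; u = -5; [j=1]; u = -12; [k=3]; u = 0; [j=0]; u = -6; [j=1]; u = -13; [k=4]; u = 0; [j=0]; u = -6; [j=1]; u = -13; [k=5]; u = 0; [j=0]; u = -6; [j=1]; u = -13; return 15. price_opt: q = 10; ((-q) < min(x, y)) -> true; y = 0; u = 1; [k=2]; u = 1; [j=0]; u = -6; [j=1]; u = -12; [k=3]; u = 0; [j=0]; u = -7; [j=1]; u = -13; [k=4]; u = 0; [j=0]; u = -7; [j=1]; u = -13; [k=5]; u = 0; [j=0]; u = -7; [j=1]; u = -13; return 15. Both give 15.
verdict: equivalent


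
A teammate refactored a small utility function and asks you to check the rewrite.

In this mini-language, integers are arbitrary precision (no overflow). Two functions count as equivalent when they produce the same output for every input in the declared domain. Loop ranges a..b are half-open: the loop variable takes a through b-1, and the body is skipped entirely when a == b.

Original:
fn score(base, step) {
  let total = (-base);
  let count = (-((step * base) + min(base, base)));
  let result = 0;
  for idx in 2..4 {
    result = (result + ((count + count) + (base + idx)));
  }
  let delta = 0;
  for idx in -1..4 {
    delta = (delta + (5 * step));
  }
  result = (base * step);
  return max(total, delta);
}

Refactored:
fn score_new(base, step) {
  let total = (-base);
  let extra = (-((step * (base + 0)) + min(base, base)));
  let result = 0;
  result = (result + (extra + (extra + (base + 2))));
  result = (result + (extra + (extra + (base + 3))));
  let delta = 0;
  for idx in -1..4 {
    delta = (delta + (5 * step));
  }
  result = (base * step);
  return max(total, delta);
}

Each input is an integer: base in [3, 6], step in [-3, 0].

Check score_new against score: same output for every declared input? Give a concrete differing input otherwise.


Differences: constant usage differs; and loop structure differs; and arithmetic usage differs; and local variable names differ — yet all 16 inputs agree.
verdict: equivalent


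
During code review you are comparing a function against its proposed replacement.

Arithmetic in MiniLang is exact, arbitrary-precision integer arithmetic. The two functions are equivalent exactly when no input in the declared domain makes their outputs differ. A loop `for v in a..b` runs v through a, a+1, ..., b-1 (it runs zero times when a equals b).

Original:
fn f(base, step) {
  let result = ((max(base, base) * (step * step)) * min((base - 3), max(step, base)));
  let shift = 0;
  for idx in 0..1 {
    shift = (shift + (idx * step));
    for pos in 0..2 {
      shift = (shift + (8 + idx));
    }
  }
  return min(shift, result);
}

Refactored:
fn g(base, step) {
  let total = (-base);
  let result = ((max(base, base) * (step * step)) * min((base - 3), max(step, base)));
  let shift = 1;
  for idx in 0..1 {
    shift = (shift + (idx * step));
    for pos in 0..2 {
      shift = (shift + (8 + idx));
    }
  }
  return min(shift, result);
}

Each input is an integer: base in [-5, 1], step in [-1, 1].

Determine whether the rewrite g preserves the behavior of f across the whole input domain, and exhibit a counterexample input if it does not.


On input base=-5, step=-1, f returns 16 while g returns 17.
verdict: not equivalent; witness: base=-5, step=-1


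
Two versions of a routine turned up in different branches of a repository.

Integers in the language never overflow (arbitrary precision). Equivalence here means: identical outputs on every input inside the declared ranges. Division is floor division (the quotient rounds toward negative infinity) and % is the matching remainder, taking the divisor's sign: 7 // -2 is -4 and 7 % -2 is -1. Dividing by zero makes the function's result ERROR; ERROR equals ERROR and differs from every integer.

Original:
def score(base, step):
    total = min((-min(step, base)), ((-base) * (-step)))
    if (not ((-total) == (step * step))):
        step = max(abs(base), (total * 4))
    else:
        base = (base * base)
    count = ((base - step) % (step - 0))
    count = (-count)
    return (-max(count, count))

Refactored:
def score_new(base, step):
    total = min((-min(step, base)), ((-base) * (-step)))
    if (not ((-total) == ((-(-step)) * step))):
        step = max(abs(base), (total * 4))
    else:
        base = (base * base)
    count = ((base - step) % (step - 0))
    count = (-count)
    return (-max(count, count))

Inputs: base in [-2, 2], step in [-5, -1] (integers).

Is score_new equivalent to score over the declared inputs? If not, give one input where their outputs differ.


Equivalent — the differences include same computation, different form, yet no declared input distinguishes the two.
One worked example (base=-2, step=-3) — score: total = 3; (not ((-total) == (step * step))) -> true; step = 12; count = 10; count = -10; return 10; score_new: total = 3; (not ((-total) == ((-(-step)) * step))) -> true; step = 12; count = 10; count = -10; return 10; agreement on 10.
Across all 25 domain points the two functions coincide.
verdict: equivalent


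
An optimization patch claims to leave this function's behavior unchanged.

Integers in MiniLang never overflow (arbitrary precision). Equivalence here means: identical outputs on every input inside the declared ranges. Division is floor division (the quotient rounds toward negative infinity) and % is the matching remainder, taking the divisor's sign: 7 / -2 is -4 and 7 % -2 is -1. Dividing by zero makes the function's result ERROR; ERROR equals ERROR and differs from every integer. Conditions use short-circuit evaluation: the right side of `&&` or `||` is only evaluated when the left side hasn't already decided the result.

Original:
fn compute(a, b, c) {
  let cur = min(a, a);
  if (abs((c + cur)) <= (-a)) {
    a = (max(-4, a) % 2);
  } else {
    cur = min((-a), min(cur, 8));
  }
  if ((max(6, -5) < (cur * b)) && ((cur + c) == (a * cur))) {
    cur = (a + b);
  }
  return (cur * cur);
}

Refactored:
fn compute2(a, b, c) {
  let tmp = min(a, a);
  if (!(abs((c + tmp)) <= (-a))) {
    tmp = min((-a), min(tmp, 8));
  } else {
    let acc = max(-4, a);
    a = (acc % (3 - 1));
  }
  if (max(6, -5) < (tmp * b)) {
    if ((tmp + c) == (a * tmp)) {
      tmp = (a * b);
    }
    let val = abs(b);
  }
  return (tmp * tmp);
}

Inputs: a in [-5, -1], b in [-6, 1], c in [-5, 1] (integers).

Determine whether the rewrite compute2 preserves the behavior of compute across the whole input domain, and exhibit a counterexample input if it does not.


There is a counterexample at a=-3, b=-6, c=0: 25 on one side, 36 on the other.
compute: cur=-3, then (abs((c + cur)) <= (-a)) is true, then a=1, then ((max(6, -5) < (cur * b)) && ((cur + c) == (a * cur))) is true, then cur=-5, then returns 25
compute2: tmp=-3, then (!(abs((c + tmp)) <= (-a))) is false, then acc=-3, then a=1, then (max(6, -5) < (tmp * b)) is true, then ((tmp + c) == (a * tmp)) is true, then tmp=-6, then val=6, then returns 36
verdict: not equivalent; witness: a=-3, b=-6, c=0


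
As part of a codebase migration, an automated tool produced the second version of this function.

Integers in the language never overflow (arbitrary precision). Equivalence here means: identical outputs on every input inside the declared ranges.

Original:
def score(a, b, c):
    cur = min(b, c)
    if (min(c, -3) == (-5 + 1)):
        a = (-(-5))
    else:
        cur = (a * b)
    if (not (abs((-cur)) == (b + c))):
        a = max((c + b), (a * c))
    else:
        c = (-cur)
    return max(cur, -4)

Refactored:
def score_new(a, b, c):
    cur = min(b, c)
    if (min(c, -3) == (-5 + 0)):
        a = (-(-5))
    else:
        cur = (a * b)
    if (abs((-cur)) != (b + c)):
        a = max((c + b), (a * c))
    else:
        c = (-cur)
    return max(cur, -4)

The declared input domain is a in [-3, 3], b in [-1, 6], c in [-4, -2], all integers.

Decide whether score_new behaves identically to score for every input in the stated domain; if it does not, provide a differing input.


Consider the input a=-3, b=-1, c=-4.
score: cur := -4 | (min(c, -3) == (-5 + 1)): true | a := 5 | (not (abs((-cur)) == (b + c))): true | a := -5 | result -4
score_new: cur := -4 | (min(c, -3) == (-5 + 0)): false | cur := 3 | (abs((-cur)) != (b + c)): true | a := 12 | result 3
-4 and 3 differ, so these are not the same function on this domain.
verdict: not equivalent; witness: a=-3, b=-1, c=-4


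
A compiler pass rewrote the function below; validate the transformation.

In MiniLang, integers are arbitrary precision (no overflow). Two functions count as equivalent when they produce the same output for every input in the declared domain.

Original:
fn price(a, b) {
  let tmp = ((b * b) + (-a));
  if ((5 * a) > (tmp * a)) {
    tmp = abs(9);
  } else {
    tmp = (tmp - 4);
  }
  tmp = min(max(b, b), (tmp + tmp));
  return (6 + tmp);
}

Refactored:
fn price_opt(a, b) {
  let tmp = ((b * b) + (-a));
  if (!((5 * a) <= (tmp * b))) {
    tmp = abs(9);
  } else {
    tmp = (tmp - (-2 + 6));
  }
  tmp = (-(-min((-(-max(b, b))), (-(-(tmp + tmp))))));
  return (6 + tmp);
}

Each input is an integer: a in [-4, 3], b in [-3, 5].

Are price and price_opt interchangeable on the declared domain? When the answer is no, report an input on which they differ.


There is a counterexample at a=0, b=-1: 0 on one side, 5 on the other.
price: tmp becomes 1; next ((5 * a) > (tmp * a)) evaluates to false; next tmp becomes -3; next tmp becomes -6; next final value 0
price_opt: tmp becomes 1; next (!((5 * a) <= (tmp * b))) evaluates to true; next tmp becomes 9; next tmp becomes -1; next final value 5
verdict: not equivalent; witness: a=0, b=-1


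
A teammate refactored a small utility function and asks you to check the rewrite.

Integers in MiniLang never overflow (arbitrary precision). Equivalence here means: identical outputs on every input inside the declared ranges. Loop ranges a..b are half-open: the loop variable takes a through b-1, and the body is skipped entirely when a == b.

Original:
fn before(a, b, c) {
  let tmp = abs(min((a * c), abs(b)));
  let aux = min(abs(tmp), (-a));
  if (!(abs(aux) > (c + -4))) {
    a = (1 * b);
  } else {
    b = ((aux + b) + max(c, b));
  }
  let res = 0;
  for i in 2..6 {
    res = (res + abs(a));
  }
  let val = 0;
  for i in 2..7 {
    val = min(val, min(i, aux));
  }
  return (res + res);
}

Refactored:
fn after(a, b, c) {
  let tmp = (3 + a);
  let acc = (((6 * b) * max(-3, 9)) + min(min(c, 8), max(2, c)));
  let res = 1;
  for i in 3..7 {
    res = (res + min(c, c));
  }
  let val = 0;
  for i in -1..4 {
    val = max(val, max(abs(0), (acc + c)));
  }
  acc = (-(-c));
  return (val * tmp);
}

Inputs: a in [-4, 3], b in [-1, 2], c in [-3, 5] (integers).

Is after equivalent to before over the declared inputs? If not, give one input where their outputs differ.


Try a=-4, b=-1, c=-3.
before: tmp = 1; aux = 1; (!(abs(aux) > (c + -4))) -> false; b = -1; res = 0; [i=2]; res = 4; [i=3]; res = 8; [i=4]; res = 12; [i=5]; res = 16; val = 0; [i=2]; val = 0; [i=3]; val = 0; [i=4]; val = 0; [i=5]; val = 0; [i=6]; val = 0; return 32
after: tmp = -1; acc = -57; res = 1; [i=3]; res = -2; [i=4]; res = -5; [i=5]; res = -8; [i=6]; res = -11; val = 0; [i=-1]; val = 0; [i=0]; val = 0; [i=1]; val = 0; [i=2]; val = 0; [i=3]; val = 0; acc = -3; return 0
32 against 0: the behavior changed.
verdict: not equivalent; witness: a=-4, b=-1, c=-3


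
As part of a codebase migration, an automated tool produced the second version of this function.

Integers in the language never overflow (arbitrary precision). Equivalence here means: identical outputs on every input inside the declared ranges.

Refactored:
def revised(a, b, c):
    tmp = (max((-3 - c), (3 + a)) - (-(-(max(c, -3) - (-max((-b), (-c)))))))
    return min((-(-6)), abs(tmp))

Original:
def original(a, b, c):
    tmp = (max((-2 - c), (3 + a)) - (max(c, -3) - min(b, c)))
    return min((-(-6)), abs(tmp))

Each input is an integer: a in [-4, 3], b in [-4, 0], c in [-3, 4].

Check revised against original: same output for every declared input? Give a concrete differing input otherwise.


Evaluate both at a=-4, b=-4, c=-3.
original: tmp := 0 | result 0
revised: tmp := -1 | result 1
0 and 1 differ, so these are not the same function on this domain.
verdict: not equivalent; witness: a=-4, b=-4, c=-3


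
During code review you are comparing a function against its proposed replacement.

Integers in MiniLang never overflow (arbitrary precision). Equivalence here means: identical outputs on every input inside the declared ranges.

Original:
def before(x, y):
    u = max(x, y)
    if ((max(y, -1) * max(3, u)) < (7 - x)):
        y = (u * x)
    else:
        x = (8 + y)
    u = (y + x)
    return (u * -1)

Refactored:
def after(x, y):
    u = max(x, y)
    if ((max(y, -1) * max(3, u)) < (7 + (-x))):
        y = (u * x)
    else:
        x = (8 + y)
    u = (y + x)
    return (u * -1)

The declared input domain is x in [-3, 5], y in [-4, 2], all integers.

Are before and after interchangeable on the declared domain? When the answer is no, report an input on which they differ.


Comparing the listings, the differences include: arithmetic usage differs.
Tracing x=5, y=1: before: u = 5; ((max(y, -1) * max(3, u)) < (7 - x)) -> false; x = 9; u = 10; return -10 | after: u = 5; ((max(y, -1) * max(3, u)) < (7 + (-x))) -> false; x = 9; u = 10; return -10 — matching result -10.
Sweeping the whole domain (63 inputs) finds no disagreement.
verdict: equivalent


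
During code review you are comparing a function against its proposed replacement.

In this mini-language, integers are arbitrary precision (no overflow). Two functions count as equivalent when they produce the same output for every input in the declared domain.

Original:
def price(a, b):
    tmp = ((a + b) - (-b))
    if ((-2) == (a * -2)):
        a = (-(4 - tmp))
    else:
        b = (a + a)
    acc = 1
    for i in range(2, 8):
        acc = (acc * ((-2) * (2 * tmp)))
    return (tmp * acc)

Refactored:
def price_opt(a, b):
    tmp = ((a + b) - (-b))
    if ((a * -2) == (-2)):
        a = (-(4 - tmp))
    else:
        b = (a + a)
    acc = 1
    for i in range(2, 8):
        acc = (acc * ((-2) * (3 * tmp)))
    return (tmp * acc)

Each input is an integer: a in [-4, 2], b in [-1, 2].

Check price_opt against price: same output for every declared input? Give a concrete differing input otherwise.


Evaluate both at a=-4, b=-1.
price: tmp becomes -6; next ((-2) == (a * -2)) evaluates to false; next b becomes -8; next acc becomes 1; next at i=2:; next acc becomes 24; next at i=3:; next acc becomes 576; next at i=4:; next acc becomes 13824; next at i=5:; next acc becomes 331776; next at i=6:; next acc becomes 7962624; next at i=7:; next acc becomes 191102976; next final value -1146617856
price_opt: tmp becomes -6; next ((a * -2) == (-2)) evaluates to false; next b becomes -8; next acc becomes 1; next at i=2:; next acc becomes 36; next at i=3:; next acc becomes 1296; next at i=4:; next acc becomes 46656; next at i=5:; next acc becomes 1679616; next at i=6:; next acc becomes 60466176; next at i=7:; next acc becomes 2176782336; next final value -13060694016
-1146617856 against -13060694016: the behavior changed.
verdict: not equivalent; witness: a=-4, b=-1


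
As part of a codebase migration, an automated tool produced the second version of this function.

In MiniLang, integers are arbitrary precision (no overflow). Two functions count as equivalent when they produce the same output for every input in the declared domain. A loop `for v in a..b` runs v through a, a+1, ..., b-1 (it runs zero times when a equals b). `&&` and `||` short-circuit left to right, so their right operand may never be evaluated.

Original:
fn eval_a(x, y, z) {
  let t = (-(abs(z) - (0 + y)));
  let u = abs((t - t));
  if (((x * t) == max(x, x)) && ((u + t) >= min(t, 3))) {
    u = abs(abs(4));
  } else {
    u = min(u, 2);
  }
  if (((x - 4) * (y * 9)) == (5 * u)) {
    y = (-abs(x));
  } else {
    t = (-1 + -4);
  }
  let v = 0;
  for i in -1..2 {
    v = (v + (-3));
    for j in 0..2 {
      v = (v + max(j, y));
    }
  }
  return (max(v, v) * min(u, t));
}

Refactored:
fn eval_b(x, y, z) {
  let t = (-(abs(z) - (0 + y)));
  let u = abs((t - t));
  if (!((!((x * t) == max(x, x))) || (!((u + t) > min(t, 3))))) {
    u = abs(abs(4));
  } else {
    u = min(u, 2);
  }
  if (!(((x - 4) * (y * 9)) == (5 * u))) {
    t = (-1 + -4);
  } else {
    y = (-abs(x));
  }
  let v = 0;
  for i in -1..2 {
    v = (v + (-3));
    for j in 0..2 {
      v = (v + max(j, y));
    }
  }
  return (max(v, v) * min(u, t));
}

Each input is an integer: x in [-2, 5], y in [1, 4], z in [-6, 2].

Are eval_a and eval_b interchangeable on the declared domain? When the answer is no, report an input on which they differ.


On input x=4, y=1, z=0, eval_a returns 15 while eval_b returns 0.
verdict: not equivalent; witness: x=4, y=1, z=0


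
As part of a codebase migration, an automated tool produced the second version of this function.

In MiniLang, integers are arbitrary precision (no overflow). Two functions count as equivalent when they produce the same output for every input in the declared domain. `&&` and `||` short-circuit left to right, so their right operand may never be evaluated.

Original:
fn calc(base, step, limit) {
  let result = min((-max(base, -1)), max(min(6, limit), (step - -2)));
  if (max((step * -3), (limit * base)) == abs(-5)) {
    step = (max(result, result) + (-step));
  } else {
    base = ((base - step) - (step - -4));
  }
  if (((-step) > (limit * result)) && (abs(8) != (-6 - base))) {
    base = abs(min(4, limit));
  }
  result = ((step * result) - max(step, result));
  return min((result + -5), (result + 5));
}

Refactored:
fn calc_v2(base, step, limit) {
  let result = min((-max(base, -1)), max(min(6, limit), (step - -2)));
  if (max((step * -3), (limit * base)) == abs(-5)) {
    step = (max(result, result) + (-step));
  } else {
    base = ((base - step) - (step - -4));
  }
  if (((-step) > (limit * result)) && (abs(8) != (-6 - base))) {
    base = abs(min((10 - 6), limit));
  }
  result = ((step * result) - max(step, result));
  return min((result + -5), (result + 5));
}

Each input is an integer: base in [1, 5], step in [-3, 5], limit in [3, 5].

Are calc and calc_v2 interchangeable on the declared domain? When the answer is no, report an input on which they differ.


The two versions differ — the changes include arithmetic usage differs; constant usage differs.
One worked example (base=3, step=-2, limit=4) — calc: result = -3; (max((step * -3), (limit * base)) == abs(-5)) -> false; base = 3; (((-step) > (limit * result)) && (abs(8) != (-6 - base))) -> true; base = 4; result = 8; return 3; calc_v2: result = -3; (max((step * -3), (limit * base)) == abs(-5)) -> false; base = 3; (((-step) > (limit * result)) && (abs(8) != (-6 - base))) -> true; base = 4; result = 8; return 3; agreement on 3.
Sweeping the whole domain (135 inputs) finds no disagreement.
verdict: equivalent


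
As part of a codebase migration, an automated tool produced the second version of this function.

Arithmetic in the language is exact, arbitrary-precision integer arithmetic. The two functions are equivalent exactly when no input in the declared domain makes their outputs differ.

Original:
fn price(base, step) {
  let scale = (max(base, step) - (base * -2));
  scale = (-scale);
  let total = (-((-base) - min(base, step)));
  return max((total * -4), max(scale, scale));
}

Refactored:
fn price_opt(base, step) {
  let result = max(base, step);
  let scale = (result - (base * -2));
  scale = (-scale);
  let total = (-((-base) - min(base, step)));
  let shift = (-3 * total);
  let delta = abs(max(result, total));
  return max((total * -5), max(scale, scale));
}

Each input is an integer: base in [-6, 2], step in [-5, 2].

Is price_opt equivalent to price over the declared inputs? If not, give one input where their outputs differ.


Consider the input base=-6, step=-5.
price: scale=-17, then scale=17, then total=-12, then returns 48
price_opt: result=-5, then scale=-17, then scale=17, then total=-12, then shift=36, then delta=5, then returns 60
48 and 60 differ, so these are not the same function on this domain.
verdict: not equivalent; witness: base=-6, step=-5


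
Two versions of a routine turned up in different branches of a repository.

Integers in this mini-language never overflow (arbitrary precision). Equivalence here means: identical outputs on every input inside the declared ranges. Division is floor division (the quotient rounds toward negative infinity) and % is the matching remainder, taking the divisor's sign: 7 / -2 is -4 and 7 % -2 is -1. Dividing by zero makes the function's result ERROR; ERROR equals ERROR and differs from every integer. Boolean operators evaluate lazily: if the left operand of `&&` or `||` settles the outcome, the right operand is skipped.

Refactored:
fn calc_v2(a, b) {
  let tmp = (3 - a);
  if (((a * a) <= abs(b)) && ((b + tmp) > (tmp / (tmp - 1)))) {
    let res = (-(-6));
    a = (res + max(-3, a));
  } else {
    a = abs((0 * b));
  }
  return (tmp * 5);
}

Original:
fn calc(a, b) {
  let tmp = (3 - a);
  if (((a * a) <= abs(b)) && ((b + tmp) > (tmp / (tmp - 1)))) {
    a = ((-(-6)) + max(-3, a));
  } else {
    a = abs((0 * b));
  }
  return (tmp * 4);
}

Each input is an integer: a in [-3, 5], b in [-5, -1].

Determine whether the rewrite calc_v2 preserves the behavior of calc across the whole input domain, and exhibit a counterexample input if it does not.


There is a counterexample at a=-3, b=-5: 24 on one side, 30 on the other.
calc: tmp=6, then (((a * a) <= abs(b)) && ((b + tmp) > (tmp / (tmp - 1)))) is false, then a=0, then returns 24
calc_v2: tmp=6, then (((a * a) <= abs(b)) && ((b + tmp) > (tmp / (tmp - 1)))) is false, then a=0, then returns 30
verdict: not equivalent; witness: a=-3, b=-5


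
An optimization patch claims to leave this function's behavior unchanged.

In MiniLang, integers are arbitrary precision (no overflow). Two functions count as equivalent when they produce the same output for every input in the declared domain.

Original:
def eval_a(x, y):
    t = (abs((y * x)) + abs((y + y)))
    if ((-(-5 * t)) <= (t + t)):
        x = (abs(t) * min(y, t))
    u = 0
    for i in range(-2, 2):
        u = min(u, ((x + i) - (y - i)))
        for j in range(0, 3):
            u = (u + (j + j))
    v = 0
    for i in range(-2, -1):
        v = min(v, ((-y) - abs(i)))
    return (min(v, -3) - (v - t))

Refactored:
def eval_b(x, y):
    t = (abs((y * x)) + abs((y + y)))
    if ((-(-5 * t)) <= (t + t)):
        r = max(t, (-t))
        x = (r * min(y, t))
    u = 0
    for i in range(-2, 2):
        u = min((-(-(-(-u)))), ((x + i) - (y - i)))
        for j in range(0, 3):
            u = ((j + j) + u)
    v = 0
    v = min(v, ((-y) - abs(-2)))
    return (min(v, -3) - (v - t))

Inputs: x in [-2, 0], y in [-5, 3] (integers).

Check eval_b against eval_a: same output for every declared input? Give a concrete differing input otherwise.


Comparing the listings, the differences include: constant usage differs; min/max/abs usage differs; loop structure differs; local variable names differ.
One worked example (x=0, y=0) — eval_a: t = 0; ((-(-5 * t)) <= (t + t)) -> true; x = 0; u = 0; [i=-2]; u = -4; [j=0]; u = -4; [j=1]; u = -2; [j=2]; u = 2; [i=-1]; u = -2; [j=0]; u = -2; [j=1]; u = 0; [j=2]; u = 4; [i=0]; u = 0; [j=0]; u = 0; [j=1]; u = 2; [j=2]; u = 6; [i=1]; u = 2; [j=0]; u = 2; [j=1]; u = 4; [j=2]; u = 8; v = 0; [i=-2]; v = -2; return -1; eval_b: t = 0; ((-(-5 * t)) <= (t + t)) -> true; r = 0; x = 0; u = 0; [i=-2]; u = -4; [j=0]; u = -4; [j=1]; u = -2; [j=2]; u = 2; [i=-1]; u = -2; [j=0]; u = -2; [j=1]; u = 0; [j=2]; u = 4; [i=0]; u = 0; [j=0]; u = 0; [j=1]; u = 2; [j=2]; u = 6; [i=1]; u = 2; [j=0]; u = 2; [j=1]; u = 4; [j=2]; u = 8; v = 0; v = -2; return -1; agreement on -1.
Checked all 27 inputs in the declared domain: the outputs agree on every one.
verdict: equivalent


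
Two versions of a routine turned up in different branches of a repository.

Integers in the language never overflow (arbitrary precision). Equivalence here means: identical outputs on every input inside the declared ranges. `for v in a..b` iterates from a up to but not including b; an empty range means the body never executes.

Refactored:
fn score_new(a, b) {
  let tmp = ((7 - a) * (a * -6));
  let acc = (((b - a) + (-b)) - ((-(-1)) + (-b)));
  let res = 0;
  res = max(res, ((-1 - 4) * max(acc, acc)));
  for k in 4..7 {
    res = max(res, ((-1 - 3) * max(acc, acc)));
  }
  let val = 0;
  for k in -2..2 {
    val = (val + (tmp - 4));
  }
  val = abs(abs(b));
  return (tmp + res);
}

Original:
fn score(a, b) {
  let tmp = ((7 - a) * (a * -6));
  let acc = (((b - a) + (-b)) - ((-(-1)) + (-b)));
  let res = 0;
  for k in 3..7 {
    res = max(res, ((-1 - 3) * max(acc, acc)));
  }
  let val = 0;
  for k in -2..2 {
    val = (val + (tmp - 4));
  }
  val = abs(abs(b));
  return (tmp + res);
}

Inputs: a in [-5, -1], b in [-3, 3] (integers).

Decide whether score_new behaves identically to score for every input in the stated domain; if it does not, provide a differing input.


Not equivalent: a=-3, b=-3 separates them (184 vs 185).
score: tmp = 180; acc = -1; res = 0; [k=3]; res = 4; [k=4]; res = 4; [k=5]; res = 4; [k=6]; res = 4; val = 0; [k=-2]; val = 176; [k=-1]; val = 352; [k=0]; val = 528; [k=1]; val = 704; val = 3; return 184
score_new: tmp = 180; acc = -1; res = 0; res = 5; [k=4]; res = 5; [k=5]; res = 5; [k=6]; res = 5; val = 0; [k=-2]; val = 176; [k=-1]; val = 352; [k=0]; val = 528; [k=1]; val = 704; val = 3; return 185
verdict: not equivalent; witness: a=-3, b=-3


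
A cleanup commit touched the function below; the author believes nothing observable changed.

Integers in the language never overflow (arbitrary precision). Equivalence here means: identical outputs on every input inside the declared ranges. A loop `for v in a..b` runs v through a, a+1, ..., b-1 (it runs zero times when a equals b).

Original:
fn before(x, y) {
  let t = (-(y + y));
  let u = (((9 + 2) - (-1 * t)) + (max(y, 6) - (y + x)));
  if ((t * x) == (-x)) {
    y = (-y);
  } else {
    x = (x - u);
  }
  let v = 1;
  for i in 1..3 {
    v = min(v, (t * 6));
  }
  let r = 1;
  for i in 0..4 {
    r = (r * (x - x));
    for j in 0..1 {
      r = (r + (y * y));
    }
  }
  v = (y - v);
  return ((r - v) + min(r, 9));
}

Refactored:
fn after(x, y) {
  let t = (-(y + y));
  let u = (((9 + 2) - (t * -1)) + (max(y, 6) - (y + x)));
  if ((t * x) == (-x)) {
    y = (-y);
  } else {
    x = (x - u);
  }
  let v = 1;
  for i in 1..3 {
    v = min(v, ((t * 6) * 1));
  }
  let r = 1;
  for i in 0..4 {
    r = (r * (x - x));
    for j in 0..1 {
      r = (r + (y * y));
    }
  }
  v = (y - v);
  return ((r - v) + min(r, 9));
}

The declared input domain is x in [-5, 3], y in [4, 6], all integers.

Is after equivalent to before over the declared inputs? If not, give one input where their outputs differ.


Although constant usage differs; also arithmetic usage differs, 27/27 inputs agree.
verdict: equivalent


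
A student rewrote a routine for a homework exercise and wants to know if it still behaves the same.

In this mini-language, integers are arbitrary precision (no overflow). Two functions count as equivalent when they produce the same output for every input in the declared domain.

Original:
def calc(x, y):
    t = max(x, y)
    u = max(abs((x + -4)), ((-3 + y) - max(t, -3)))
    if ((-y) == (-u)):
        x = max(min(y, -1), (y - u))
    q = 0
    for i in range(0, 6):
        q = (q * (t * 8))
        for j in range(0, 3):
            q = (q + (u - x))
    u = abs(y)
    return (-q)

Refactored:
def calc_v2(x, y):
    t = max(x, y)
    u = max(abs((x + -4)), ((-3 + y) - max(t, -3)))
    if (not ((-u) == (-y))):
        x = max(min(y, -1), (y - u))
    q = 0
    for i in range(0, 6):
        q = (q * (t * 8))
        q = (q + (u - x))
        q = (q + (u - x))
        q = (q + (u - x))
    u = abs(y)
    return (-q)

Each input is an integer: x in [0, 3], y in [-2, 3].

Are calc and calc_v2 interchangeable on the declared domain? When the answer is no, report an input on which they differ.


Run the pair on x=0, y=-2.
calc: t=0, then u=4, then ((-y) == (-u)) is false, then q=0, then (i=0), then q=0, then (j=0), then q=4, then (j=1), then q=8, then (j=2), then q=12, then (i=1), then q=0, then (j=0), then q=4, then (j=1), then q=8, then (j=2), then q=12, then (i=2), then q=0, then (j=0), then q=4, then (j=1), then q=8, then (j=2), then q=12, then (i=3), then q=0, then (j=0), then q=4, then (j=1), then q=8, then (j=2), then q=12, then (i=4), then q=0, then (j=0), then q=4, then (j=1), then q=8, then (j=2), then q=12, then (i=5), then q=0, then (j=0), then q=4, then (j=1), then q=8, then (j=2), then q=12, then u=2, then returns -12
calc_v2: t=0, then u=4, then (not ((-u) == (-y))) is true, then x=-2, then q=0, then (i=0), then q=0, then q=6, then q=12, then q=18, then (i=1), then q=0, then q=6, then q=12, then q=18, then (i=2), then q=0, then q=6, then q=12, then q=18, then (i=3), then q=0, then q=6, then q=12, then q=18, then (i=4), then q=0, then q=6, then q=12, then q=18, then (i=5), then q=0, then q=6, then q=12, then q=18, then u=2, then returns -18
-12 against -18: the behavior changed.
verdict: not equivalent; witness: x=0, y=-2


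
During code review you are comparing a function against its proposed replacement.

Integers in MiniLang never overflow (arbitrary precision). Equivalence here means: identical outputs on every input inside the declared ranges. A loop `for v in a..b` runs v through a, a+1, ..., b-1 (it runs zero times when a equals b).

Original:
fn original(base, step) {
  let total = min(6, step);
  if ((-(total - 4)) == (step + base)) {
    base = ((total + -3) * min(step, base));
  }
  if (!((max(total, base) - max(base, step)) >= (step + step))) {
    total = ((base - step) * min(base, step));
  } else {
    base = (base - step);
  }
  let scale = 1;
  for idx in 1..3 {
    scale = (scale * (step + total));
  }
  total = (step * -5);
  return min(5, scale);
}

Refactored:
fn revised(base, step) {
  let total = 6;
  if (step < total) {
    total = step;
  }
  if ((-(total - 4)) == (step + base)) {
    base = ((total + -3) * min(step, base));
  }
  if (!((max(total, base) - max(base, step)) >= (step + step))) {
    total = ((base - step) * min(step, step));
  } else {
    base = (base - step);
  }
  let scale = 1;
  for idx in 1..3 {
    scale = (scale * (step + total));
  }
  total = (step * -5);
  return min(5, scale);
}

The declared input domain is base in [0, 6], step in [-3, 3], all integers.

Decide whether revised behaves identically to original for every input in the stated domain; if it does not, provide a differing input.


base=0, step=1 yields 1 from original but 0 from revised.
verdict: not equivalent; witness: base=0, step=1


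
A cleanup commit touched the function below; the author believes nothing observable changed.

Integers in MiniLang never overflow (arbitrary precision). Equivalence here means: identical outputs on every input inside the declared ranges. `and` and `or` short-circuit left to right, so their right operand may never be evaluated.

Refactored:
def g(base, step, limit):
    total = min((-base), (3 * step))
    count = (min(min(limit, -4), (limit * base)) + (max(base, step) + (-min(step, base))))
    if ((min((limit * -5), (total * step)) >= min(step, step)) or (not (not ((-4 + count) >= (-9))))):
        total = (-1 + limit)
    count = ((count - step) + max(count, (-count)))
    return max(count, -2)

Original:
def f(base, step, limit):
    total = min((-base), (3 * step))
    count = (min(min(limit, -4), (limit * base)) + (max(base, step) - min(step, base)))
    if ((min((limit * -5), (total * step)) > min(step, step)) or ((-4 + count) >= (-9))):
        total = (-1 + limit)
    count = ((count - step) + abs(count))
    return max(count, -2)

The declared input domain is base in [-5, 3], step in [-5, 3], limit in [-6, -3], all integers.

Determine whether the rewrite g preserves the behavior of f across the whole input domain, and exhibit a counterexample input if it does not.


Although `(min((limit * -5), (total * step)) > min(step, step))` became `(min((limit * -5), (total * step)) >= min(step, step))`, no input in the stated domain can expose it; all 324 inputs agree.
verdict: equivalent


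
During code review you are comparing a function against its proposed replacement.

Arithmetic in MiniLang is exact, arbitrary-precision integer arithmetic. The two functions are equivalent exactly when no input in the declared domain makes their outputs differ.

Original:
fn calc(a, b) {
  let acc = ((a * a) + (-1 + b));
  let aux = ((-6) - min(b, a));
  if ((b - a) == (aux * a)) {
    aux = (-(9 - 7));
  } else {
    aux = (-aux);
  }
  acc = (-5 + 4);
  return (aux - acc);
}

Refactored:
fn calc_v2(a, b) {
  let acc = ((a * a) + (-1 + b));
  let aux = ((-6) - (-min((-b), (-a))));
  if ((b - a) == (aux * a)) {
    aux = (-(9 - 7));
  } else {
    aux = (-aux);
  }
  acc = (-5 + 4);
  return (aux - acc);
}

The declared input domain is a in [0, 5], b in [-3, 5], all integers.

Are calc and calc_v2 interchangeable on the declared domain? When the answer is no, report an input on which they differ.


These are not equivalent — on a=0, b=-3 the outputs split (4 vs 7).
calc: acc = -4; aux = -3; ((b - a) == (aux * a)) -> false; aux = 3; acc = -1; return 4
calc_v2: acc = -4; aux = -6; ((b - a) == (aux * a)) -> false; aux = 6; acc = -1; return 7
verdict: not equivalent; witness: a=0, b=-3


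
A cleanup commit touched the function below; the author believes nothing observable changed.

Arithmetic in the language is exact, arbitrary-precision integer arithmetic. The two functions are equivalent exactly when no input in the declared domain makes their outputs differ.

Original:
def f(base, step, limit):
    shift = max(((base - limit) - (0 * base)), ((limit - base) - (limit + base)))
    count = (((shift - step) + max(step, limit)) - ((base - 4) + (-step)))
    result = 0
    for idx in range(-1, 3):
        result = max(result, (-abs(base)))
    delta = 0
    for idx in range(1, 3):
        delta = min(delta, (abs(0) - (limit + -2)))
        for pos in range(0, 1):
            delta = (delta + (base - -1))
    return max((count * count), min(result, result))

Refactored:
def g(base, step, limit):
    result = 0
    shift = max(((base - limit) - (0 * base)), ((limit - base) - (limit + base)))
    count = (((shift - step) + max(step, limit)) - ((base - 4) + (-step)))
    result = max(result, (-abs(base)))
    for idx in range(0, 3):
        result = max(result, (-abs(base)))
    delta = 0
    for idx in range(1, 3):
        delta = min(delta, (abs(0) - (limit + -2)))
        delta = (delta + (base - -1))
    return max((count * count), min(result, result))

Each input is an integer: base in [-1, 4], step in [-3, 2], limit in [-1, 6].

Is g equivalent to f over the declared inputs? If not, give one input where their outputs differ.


Although loop structure differs; and min/max/abs usage differs; and local variable names differ, 288/288 inputs agree.
verdict: equivalent


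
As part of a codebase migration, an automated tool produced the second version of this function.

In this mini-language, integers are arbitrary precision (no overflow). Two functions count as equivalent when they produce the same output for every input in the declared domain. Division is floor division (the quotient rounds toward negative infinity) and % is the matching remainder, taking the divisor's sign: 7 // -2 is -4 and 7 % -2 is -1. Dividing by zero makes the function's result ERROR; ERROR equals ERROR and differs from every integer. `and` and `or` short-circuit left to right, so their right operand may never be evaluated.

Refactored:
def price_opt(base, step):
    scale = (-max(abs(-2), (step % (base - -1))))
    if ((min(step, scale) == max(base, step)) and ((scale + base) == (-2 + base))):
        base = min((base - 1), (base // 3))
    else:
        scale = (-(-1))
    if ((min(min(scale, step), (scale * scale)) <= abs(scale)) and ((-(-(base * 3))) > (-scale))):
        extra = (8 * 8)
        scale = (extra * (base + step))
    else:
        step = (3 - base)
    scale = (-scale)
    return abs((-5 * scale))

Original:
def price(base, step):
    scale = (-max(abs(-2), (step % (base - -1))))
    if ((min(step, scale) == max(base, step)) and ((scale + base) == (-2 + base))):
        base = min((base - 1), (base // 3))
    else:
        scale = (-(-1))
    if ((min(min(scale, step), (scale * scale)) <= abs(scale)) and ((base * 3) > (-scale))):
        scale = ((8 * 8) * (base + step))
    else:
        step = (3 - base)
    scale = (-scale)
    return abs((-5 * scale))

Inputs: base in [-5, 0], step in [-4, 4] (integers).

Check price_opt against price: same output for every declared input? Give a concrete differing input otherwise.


Comparing the listings, the differences include: local variable names differ; and statement counts differ.
Tracing base=-2, step=0: price: scale = -2; ((min(step, scale) == max(base, step)) and ((scale + base) == (-2 + base))) -> false; scale = 1; ((min(min(scale, step), (scale * scale)) <= abs(scale)) and ((base * 3) > (-scale))) -> false; step = 5; scale = -1; return 5 | price_opt: scale = -2; ((min(step, scale) == max(base, step)) and ((scale + base) == (-2 + base))) -> false; scale = 1; ((min(min(scale, step), (scale * scale)) <= abs(scale)) and ((-(-(base * 3))) > (-scale))) -> false; step = 5; scale = -1; return 5 — matching result 5.
Checked all 54 inputs in the declared domain: the outputs agree on every one.
verdict: equivalent


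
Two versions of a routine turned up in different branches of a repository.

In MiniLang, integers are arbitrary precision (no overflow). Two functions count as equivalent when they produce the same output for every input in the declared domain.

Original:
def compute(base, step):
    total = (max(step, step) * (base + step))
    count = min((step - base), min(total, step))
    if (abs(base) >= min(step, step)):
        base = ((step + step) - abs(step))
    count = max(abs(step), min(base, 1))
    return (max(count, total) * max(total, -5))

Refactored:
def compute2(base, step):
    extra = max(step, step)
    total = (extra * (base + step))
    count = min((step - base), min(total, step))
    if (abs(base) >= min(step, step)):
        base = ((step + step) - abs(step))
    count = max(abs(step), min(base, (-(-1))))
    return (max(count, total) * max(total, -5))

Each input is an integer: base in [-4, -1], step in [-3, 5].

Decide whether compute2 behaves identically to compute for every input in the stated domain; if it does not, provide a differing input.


The two are interchangeable: local variable names differ; also statement counts differ, and every declared input agrees.
Tracing base=-1, step=4: compute: total becomes 12; next count becomes 4; next (abs(base) >= min(step, step)) evaluates to false; next count becomes 4; next final value 144 | compute2: extra becomes 4; next total becomes 12; next count becomes 4; next (abs(base) >= min(step, step)) evaluates to false; next count becomes 4; next final value 144 — matching result 144.
An exhaustive pass over the 36 declared inputs shows identical outputs.
verdict: equivalent
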